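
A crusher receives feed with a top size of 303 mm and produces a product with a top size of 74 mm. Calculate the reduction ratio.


Reduction ratio = feed size / product size
= 303 / 74
= 4.0946

4.0946


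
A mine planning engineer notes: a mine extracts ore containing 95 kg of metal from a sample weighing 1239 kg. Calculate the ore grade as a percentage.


7.6675%

Ore grade = (metal mass / ore mass) * 100
= (95 / 1239) * 100
= 0.07667473769 * 100
= 7.6675%


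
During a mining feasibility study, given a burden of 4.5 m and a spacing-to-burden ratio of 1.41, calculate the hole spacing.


Spacing = burden * ratio
= 4.5 * 1.41
= 6.345 m

6.345 m


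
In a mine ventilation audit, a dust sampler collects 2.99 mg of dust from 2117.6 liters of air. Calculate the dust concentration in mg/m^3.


Convert liters to m^3: 1 m^3 = 1000 L
Concentration = mass / volume * 1000
= 2.99 / 2117.6 * 1000
= 0.001411975822 * 1000
= 1.412 mg/m^3

1.412 mg/m^3


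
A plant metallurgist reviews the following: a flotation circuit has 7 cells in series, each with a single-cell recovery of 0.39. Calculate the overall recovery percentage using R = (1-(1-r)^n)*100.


Complement of single-cell recovery:
1 - r = 1 - 0.39 = 0.61
Raise to power n:
(1 - r)^7 = 0.61^7 = 0.03142742836
Overall recovery:
R = (1 - 0.03142742836) * 100
= 96.8573%

96.8573%


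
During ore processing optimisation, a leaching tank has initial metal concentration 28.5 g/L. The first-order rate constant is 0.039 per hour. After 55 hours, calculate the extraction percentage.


Compute the exponent:
-k * t = -0.039 * 55 = -2.145
Remaining concentration:
C = 28.5 * exp(-2.145)
= 28.5 * 0.117068037
= 3.336439056 g/L
Extracted = 28.5 - 3.336439056 = 25.16356094 g/L
Extraction % = 25.16356094 / 28.5 * 100
= 88.2932%

88.2932%


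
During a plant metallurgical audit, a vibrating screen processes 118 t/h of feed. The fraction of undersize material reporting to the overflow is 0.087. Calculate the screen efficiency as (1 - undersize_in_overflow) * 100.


91.3%

Screen efficiency = (1 - fraction of undersize in overflow) * 100
= (1 - 0.087) * 100
= 0.913 * 100
= 91.3%


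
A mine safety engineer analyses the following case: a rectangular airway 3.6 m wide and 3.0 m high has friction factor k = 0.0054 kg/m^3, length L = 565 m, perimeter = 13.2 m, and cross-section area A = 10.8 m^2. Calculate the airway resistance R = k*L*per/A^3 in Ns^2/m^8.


Compute the numerator:
k * L * per = 0.0054 * 565 * 13.2
= 40.2732
Compute the denominator:
A^3 = 10.8^3 = 1259.712
Resistance:
R = 40.2732 / 1259.712
= 0.032 Ns^2/m^8

0.032 Ns^2/m^8


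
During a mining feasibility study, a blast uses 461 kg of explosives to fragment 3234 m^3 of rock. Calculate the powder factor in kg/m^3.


Powder factor = explosive mass / rock volume
= 461 / 3234
= 0.1425 kg/m^3

0.1425 kg/m^3


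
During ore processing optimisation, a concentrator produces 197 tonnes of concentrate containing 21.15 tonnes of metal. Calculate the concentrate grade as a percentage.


Grade = (metal in concentrate / concentrate mass) * 100
= (21.15 / 197) * 100
= 0.1073604061 * 100
= 10.736%

10.736%


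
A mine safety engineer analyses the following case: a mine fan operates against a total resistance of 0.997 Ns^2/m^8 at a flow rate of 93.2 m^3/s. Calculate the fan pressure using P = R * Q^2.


Compute Q^2:
Q^2 = 93.2^2 = 8686.24
Compute pressure:
P = R * Q^2 = 0.997 * 8686.24
= 8660.1813 Pa

8660.1813 Pa


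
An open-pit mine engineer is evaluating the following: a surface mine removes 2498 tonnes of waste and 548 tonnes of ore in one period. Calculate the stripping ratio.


4.5584

Stripping ratio = waste tonnage / ore tonnage
= 2498 / 548
= 4.5584


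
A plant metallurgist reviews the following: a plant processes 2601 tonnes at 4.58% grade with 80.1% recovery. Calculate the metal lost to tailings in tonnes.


23.706 tonnes

Total metal in feed:
= 2601 * 4.58 / 100 = 119.1258 tonnes
Metal recovered:
= 119.1258 * 80.1 / 100 = 95.4197658 tonnes
Metal lost to tailings:
= 119.1258 - 95.4197658
= 23.706 tonnes


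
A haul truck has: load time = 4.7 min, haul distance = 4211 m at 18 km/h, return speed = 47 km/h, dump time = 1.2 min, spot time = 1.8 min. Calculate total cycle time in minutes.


27.1124 min

Convert haul speed to m/min: 18 * 1000/60 = 300 m/min
Haul time = 4211 / 300 = 14.03666667 min
Convert return speed to m/min: 47 * 1000/60 = 783.3333333 m/min
Return time = 4211 / 783.3333333 = 5.375744681 min
Total cycle time:
= 4.7 + 14.03666667 + 1.2 + 5.375744681 + 1.8
= 27.1124 min


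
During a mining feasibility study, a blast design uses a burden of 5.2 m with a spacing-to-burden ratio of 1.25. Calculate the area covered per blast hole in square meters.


33.8 m^2

First, find the spacing:
Spacing = burden * ratio = 5.2 * 1.25
= 6.5 m
Then, calculate the area:
Area = burden * spacing = 5.2 * 6.5
= 33.8 m^2


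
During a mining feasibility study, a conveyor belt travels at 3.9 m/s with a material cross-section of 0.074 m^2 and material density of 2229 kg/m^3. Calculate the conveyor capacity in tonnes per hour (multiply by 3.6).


2315.8418 t/h

Volumetric flow = speed * area
= 3.9 * 0.074 = 0.2886 m^3/s
Mass flow = volumetric * density
= 0.2886 * 2229 = 643.2894 kg/s
Convert to t/h: multiply by 3.6
Capacity = 643.2894 * 3.6
= 2315.8418 t/h


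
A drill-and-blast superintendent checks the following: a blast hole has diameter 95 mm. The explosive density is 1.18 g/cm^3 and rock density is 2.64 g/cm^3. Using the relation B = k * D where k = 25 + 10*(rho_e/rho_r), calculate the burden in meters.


2.7996 m

First, compute k:
rho_e / rho_r = 1.18 / 2.64 = 0.446969697
k = 25 + 10 * 0.446969697 = 29.46969697
Then, compute burden:
B = k * D / 1000 = 29.46969697 * 95 / 1000
= 2799.621212 / 1000
= 2.7996 m


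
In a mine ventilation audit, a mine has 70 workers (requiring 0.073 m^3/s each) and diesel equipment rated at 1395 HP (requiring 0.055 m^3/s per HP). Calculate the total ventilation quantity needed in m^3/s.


Airflow for workers:
Q_people = 70 * 0.073 = 5.11 m^3/s
Airflow for diesel equipment:
Q_diesel = 1395 * 0.055 = 76.725 m^3/s
Total ventilation:
Q_total = 5.11 + 76.725
= 81.835 m^3/s

81.835 m^3/s


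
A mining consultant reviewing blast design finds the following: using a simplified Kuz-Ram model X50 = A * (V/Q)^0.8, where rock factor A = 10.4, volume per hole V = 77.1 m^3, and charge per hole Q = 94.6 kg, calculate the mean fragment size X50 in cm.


8.8301 cm

Compute V/Q:
V/Q = 77.1 / 94.6 = 0.8150105708
Raise to the power 0.8:
(V/Q)^0.8 = 0.8150105708^0.8 = 0.8490447743
Multiply by A:
X50 = 10.4 * 0.8490447743
= 8.8301 cm


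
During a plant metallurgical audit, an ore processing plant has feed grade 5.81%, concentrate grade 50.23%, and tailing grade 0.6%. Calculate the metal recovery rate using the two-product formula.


Using the two-product formula:
R = 100 * c * (f - t) / (f * (c - t))
Numerator = 100 * 50.23 * (5.81 - 0.6)
= 100 * 50.23 * 5.21
= 26169.83
Denominator = 5.81 * (50.23 - 0.6)
= 5.81 * 49.63
= 288.3503
R = 26169.83 / 288.3503
= 90.7571%

90.7571%


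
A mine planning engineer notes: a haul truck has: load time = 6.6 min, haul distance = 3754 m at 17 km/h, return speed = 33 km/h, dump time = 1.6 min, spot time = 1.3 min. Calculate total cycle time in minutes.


29.5749 min

Convert haul speed to m/min: 17 * 1000/60 = 283.3333333 m/min
Haul time = 3754 / 283.3333333 = 13.24941176 min
Convert return speed to m/min: 33 * 1000/60 = 550 m/min
Return time = 3754 / 550 = 6.825454545 min
Total cycle time:
= 6.6 + 13.24941176 + 1.6 + 6.825454545 + 1.3
= 29.5749 min


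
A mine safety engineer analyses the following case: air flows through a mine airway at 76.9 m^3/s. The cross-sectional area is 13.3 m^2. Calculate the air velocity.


Velocity = flow rate / cross-sectional area
= 76.9 / 13.3
= 5.782 m/s

5.782 m/s


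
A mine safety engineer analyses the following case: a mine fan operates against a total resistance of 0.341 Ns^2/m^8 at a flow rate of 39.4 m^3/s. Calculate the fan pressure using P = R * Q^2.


529.3548 Pa

Compute Q^2:
Q^2 = 39.4^2 = 1552.36
Compute pressure:
P = R * Q^2 = 0.341 * 1552.36
= 529.3548 Pa


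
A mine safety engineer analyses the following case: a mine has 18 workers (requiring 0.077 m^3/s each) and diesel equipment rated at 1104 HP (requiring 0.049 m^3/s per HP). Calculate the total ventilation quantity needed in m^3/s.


55.482 m^3/s

Airflow for workers:
Q_people = 18 * 0.077 = 1.386 m^3/s
Airflow for diesel equipment:
Q_diesel = 1104 * 0.049 = 54.096 m^3/s
Total ventilation:
Q_total = 1.386 + 54.096
= 55.482 m^3/s


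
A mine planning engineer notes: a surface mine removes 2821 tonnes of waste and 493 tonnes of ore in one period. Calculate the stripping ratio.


Stripping ratio = waste tonnage / ore tonnage
= 2821 / 493
= 5.7221

5.7221


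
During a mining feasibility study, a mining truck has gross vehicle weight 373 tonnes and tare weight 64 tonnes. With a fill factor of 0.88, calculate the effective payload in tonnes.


271.92 tonnes

Maximum payload = gross - tare
= 373 - 64 = 309 tonnes
Effective payload = max payload * fill factor
= 309 * 0.88
= 271.92 tonnes


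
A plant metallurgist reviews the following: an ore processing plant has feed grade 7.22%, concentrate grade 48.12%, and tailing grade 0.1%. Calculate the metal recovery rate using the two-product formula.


98.8203%

Using the two-product formula:
R = 100 * c * (f - t) / (f * (c - t))
Numerator = 100 * 48.12 * (7.22 - 0.1)
= 100 * 48.12 * 7.12
= 34261.44
Denominator = 7.22 * (48.12 - 0.1)
= 7.22 * 48.02
= 346.7044
R = 34261.44 / 346.7044
= 98.8203%


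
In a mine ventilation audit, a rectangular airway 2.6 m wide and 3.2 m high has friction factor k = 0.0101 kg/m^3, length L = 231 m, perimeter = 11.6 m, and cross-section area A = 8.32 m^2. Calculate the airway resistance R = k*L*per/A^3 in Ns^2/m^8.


0.047 Ns^2/m^8

Compute the numerator:
k * L * per = 0.0101 * 231 * 11.6
= 27.06396
Compute the denominator:
A^3 = 8.32^3 = 575.930368
Resistance:
R = 27.06396 / 575.930368
= 0.047 Ns^2/m^8


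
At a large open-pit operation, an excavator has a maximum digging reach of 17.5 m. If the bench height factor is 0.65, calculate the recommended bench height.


Bench height = reach * factor
= 17.5 * 0.65
= 11.375 m

11.375 m


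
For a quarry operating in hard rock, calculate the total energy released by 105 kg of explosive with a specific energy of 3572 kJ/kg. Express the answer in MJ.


Energy = mass * specific_energy / 1000
= 105 * 3572 / 1000
= 375060 / 1000
= 375.06 MJ

375.06 MJ


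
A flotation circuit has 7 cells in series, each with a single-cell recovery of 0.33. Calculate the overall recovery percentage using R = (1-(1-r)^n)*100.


93.9393%

Complement of single-cell recovery:
1 - r = 1 - 0.33 = 0.67
Raise to power n:
(1 - r)^7 = 0.67^7 = 0.06060711605
Overall recovery:
R = (1 - 0.06060711605) * 100
= 93.9393%


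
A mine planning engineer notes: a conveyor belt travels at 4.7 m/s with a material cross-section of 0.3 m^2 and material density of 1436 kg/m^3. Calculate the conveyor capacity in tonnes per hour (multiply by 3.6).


Volumetric flow = speed * area
= 4.7 * 0.3 = 1.41 m^3/s
Mass flow = volumetric * density
= 1.41 * 1436 = 2024.76 kg/s
Convert to t/h: multiply by 3.6
Capacity = 2024.76 * 3.6
= 7289.136 t/h

7289.136 t/h


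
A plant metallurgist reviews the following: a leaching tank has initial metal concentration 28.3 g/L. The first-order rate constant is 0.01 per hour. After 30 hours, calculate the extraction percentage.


25.9182%

Compute the exponent:
-k * t = -0.01 * 30 = -0.3
Remaining concentration:
C = 28.3 * exp(-0.3)
= 28.3 * 0.7408182207
= 20.96515565 g/L
Extracted = 28.3 - 20.96515565 = 7.334844355 g/L
Extraction % = 7.334844355 / 28.3 * 100
= 25.9182%


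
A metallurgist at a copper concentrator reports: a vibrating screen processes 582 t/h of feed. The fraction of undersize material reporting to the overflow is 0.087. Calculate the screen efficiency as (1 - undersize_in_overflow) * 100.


Screen efficiency = (1 - fraction of undersize in overflow) * 100
= (1 - 0.087) * 100
= 0.913 * 100
= 91.3%

91.3%


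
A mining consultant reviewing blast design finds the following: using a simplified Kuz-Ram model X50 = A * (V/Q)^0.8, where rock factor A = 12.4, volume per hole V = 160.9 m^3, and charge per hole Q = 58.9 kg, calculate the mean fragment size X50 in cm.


Compute V/Q:
V/Q = 160.9 / 58.9 = 2.731748727
Raise to the power 0.8:
(V/Q)^0.8 = 2.731748727^0.8 = 2.234357178
Multiply by A:
X50 = 12.4 * 2.234357178
= 27.706 cm

27.706 cm


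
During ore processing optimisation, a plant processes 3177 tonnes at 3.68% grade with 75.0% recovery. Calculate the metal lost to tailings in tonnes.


Total metal in feed:
= 3177 * 3.68 / 100 = 116.9136 tonnes
Metal recovered:
= 116.9136 * 75.0 / 100 = 87.6852 tonnes
Metal lost to tailings:
= 116.9136 - 87.6852
= 29.2284 tonnes

29.2284 tonnes


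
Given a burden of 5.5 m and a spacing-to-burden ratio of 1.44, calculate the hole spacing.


7.92 m

Spacing = burden * ratio
= 5.5 * 1.44
= 7.92 m


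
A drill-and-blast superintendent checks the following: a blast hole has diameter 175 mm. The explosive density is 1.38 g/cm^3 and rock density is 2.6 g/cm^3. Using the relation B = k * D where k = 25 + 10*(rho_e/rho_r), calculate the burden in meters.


First, compute k:
rho_e / rho_r = 1.38 / 2.6 = 0.5307692308
k = 25 + 10 * 0.5307692308 = 30.30769231
Then, compute burden:
B = k * D / 1000 = 30.30769231 * 175 / 1000
= 5303.846154 / 1000
= 5.3038 m

5.3038 m


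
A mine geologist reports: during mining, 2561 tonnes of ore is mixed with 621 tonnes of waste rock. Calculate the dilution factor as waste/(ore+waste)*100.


Total material = ore + waste
= 2561 + 621 = 3182 tonnes
Dilution = waste / total * 100
= 621 / 3182 * 100
= 0.1951602766 * 100
= 19.516%

19.516%


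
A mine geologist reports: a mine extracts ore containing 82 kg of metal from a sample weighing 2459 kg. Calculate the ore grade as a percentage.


3.3347%

Ore grade = (metal mass / ore mass) * 100
= (82 / 2459) * 100
= 0.03334688898 * 100
= 3.3347%


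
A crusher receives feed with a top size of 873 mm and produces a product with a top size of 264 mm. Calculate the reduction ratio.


Reduction ratio = feed size / product size
= 873 / 264
= 3.3068

3.3068


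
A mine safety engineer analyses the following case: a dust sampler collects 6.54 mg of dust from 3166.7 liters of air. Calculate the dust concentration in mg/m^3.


2.0652 mg/m^3

Convert liters to m^3: 1 m^3 = 1000 L
Concentration = mass / volume * 1000
= 6.54 / 3166.7 * 1000
= 0.002065241419 * 1000
= 2.0652 mg/m^3


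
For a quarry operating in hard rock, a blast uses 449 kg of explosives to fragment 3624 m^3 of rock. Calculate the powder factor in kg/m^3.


Powder factor = explosive mass / rock volume
= 449 / 3624
= 0.1239 kg/m^3

0.1239 kg/m^3


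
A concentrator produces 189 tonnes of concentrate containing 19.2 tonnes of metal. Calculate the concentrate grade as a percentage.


Grade = (metal in concentrate / concentrate mass) * 100
= (19.2 / 189) * 100
= 0.1015873016 * 100
= 10.1587%

10.1587%


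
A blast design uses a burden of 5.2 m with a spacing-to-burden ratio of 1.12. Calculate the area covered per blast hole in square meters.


30.2848 m^2

First, find the spacing:
Spacing = burden * ratio = 5.2 * 1.12
= 5.824 m
Then, calculate the area:
Area = burden * spacing = 5.2 * 5.824
= 30.2848 m^2


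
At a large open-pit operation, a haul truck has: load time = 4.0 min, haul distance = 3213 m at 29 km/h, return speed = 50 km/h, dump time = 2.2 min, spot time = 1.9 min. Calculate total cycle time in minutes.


Convert haul speed to m/min: 29 * 1000/60 = 483.3333333 m/min
Haul time = 3213 / 483.3333333 = 6.647586207 min
Convert return speed to m/min: 50 * 1000/60 = 833.3333333 m/min
Return time = 3213 / 833.3333333 = 3.8556 min
Total cycle time:
= 4.0 + 6.647586207 + 2.2 + 3.8556 + 1.9
= 18.6032 min

18.6032 min


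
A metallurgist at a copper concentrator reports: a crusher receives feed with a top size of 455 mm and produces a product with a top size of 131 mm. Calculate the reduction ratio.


3.4733

Reduction ratio = feed size / product size
= 455 / 131
= 3.4733


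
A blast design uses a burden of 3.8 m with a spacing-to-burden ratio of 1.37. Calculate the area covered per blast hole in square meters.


First, find the spacing:
Spacing = burden * ratio = 3.8 * 1.37
= 5.206 m
Then, calculate the area:
Area = burden * spacing = 3.8 * 5.206
= 19.7828 m^2

19.7828 m^2


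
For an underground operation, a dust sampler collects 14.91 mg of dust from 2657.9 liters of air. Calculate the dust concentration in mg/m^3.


5.6097 mg/m^3

Convert liters to m^3: 1 m^3 = 1000 L
Concentration = mass / volume * 1000
= 14.91 / 2657.9 * 1000
= 0.005609691862 * 1000
= 5.6097 mg/m^3


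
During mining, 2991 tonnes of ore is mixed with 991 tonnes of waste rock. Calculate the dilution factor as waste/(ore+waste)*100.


Total material = ore + waste
= 2991 + 991 = 3982 tonnes
Dilution = waste / total * 100
= 991 / 3982 * 100
= 0.2488699146 * 100
= 24.887%

24.887%


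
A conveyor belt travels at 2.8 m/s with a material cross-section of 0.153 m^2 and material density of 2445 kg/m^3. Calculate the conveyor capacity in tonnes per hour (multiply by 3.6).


3770.7768 t/h

Volumetric flow = speed * area
= 2.8 * 0.153 = 0.4284 m^3/s
Mass flow = volumetric * density
= 0.4284 * 2445 = 1047.438 kg/s
Convert to t/h: multiply by 3.6
Capacity = 1047.438 * 3.6
= 3770.7768 t/h


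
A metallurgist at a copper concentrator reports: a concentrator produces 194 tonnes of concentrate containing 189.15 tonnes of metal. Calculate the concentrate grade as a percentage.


97.5%

Grade = (metal in concentrate / concentrate mass) * 100
= (189.15 / 194) * 100
= 0.975 * 100
= 97.5%


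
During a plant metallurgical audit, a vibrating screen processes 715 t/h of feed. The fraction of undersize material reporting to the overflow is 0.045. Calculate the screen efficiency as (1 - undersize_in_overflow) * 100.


Screen efficiency = (1 - fraction of undersize in overflow) * 100
= (1 - 0.045) * 100
= 0.955 * 100
= 95.5%

95.5%


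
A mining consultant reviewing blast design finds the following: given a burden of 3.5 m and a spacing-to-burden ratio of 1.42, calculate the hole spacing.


Spacing = burden * ratio
= 3.5 * 1.42
= 4.97 m

4.97 m


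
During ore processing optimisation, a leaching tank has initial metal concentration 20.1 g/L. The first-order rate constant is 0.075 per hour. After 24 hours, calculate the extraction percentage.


83.4701%

Compute the exponent:
-k * t = -0.075 * 24 = -1.8
Remaining concentration:
C = 20.1 * exp(-1.8)
= 20.1 * 0.1652988882
= 3.322507653 g/L
Extracted = 20.1 - 3.322507653 = 16.77749235 g/L
Extraction % = 16.77749235 / 20.1 * 100
= 83.4701%


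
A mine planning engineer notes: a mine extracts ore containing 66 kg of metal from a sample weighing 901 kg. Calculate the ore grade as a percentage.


Ore grade = (metal mass / ore mass) * 100
= (66 / 901) * 100
= 0.07325194229 * 100
= 7.3252%

7.3252%


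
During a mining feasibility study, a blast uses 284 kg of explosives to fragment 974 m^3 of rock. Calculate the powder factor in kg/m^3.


0.2916 kg/m^3

Powder factor = explosive mass / rock volume
= 284 / 974
= 0.2916 kg/m^3


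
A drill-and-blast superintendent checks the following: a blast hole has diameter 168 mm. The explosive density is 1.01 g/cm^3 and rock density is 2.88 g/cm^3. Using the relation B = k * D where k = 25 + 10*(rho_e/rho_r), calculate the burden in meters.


First, compute k:
rho_e / rho_r = 1.01 / 2.88 = 0.3506944444
k = 25 + 10 * 0.3506944444 = 28.50694444
Then, compute burden:
B = k * D / 1000 = 28.50694444 * 168 / 1000
= 4789.166667 / 1000
= 4.7892 m

4.7892 m


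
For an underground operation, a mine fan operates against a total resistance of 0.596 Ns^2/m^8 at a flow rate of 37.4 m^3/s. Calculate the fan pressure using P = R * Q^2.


Compute Q^2:
Q^2 = 37.4^2 = 1398.76
Compute pressure:
P = R * Q^2 = 0.596 * 1398.76
= 833.661 Pa

833.661 Pa


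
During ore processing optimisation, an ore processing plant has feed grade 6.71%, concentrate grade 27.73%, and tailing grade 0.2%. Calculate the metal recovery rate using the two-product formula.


Using the two-product formula:
R = 100 * c * (f - t) / (f * (c - t))
Numerator = 100 * 27.73 * (6.71 - 0.2)
= 100 * 27.73 * 6.51
= 18052.23
Denominator = 6.71 * (27.73 - 0.2)
= 6.71 * 27.53
= 184.7263
R = 18052.23 / 184.7263
= 97.7242%

97.7242%


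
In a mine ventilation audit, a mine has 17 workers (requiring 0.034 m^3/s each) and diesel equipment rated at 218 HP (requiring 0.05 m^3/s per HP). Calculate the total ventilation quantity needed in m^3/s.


Airflow for workers:
Q_people = 17 * 0.034 = 0.578 m^3/s
Airflow for diesel equipment:
Q_diesel = 218 * 0.05 = 10.9 m^3/s
Total ventilation:
Q_total = 0.578 + 10.9
= 11.478 m^3/s

11.478 m^3/s


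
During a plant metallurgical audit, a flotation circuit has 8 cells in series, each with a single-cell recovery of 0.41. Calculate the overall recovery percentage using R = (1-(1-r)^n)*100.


Complement of single-cell recovery:
1 - r = 1 - 0.41 = 0.59
Raise to power n:
(1 - r)^8 = 0.59^8 = 0.01468304376
Overall recovery:
R = (1 - 0.01468304376) * 100
= 98.5317%

98.5317%


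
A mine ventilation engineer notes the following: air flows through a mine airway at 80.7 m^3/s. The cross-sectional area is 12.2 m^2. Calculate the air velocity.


Velocity = flow rate / cross-sectional area
= 80.7 / 12.2
= 6.6148 m/s

6.6148 m/s


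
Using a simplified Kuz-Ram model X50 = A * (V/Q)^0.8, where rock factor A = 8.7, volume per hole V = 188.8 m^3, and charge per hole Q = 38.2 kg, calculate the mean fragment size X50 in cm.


31.2371 cm

Compute V/Q:
V/Q = 188.8 / 38.2 = 4.942408377
Raise to the power 0.8:
(V/Q)^0.8 = 4.942408377^0.8 = 3.590466687
Multiply by A:
X50 = 8.7 * 3.590466687
= 31.2371 cm


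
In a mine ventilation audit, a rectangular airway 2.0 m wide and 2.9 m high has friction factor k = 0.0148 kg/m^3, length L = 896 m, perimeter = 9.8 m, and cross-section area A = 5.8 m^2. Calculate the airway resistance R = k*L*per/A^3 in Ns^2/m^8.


0.6661 Ns^2/m^8

Compute the numerator:
k * L * per = 0.0148 * 896 * 9.8
= 129.95584
Compute the denominator:
A^3 = 5.8^3 = 195.112
Resistance:
R = 129.95584 / 195.112
= 0.6661 Ns^2/m^8


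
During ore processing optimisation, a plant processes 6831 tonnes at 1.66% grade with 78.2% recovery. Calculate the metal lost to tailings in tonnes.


24.72 tonnes

Total metal in feed:
= 6831 * 1.66 / 100 = 113.3946 tonnes
Metal recovered:
= 113.3946 * 78.2 / 100 = 88.6745772 tonnes
Metal lost to tailings:
= 113.3946 - 88.6745772
= 24.72 tonnes


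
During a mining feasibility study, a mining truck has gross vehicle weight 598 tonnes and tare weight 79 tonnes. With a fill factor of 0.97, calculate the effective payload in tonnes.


503.43 tonnes

Maximum payload = gross - tare
= 598 - 79 = 519 tonnes
Effective payload = max payload * fill factor
= 519 * 0.97
= 503.43 tonnes


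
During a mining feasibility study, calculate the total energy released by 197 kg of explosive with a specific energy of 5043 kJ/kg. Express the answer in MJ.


993.471 MJ

Energy = mass * specific_energy / 1000
= 197 * 5043 / 1000
= 993471 / 1000
= 993.471 MJ


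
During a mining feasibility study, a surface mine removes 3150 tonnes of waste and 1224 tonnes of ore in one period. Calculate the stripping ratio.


Stripping ratio = waste tonnage / ore tonnage
= 3150 / 1224
= 2.5735

2.5735


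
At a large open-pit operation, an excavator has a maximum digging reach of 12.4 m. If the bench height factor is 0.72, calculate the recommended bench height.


Bench height = reach * factor
= 12.4 * 0.72
= 8.928 m

8.928 m


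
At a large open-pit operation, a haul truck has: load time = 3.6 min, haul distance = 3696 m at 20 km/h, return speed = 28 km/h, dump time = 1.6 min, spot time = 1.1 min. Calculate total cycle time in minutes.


25.308 min

Convert haul speed to m/min: 20 * 1000/60 = 333.3333333 m/min
Haul time = 3696 / 333.3333333 = 11.088 min
Convert return speed to m/min: 28 * 1000/60 = 466.6666667 m/min
Return time = 3696 / 466.6666667 = 7.92 min
Total cycle time:
= 3.6 + 11.088 + 1.6 + 7.92 + 1.1
= 25.308 min


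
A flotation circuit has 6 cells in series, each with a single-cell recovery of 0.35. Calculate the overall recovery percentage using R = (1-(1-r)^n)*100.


Complement of single-cell recovery:
1 - r = 1 - 0.35 = 0.65
Raise to power n:
(1 - r)^6 = 0.65^6 = 0.07541889063
Overall recovery:
R = (1 - 0.07541889063) * 100
= 92.4581%

92.4581%


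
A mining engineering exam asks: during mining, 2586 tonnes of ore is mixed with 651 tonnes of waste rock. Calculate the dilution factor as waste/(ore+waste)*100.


20.1112%

Total material = ore + waste
= 2586 + 651 = 3237 tonnes
Dilution = waste / total * 100
= 651 / 3237 * 100
= 0.2011121409 * 100
= 20.1112%


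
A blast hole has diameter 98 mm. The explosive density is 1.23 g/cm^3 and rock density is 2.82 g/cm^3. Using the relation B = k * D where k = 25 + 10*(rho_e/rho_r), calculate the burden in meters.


2.8774 m

First, compute k:
rho_e / rho_r = 1.23 / 2.82 = 0.4361702128
k = 25 + 10 * 0.4361702128 = 29.36170213
Then, compute burden:
B = k * D / 1000 = 29.36170213 * 98 / 1000
= 2877.446809 / 1000
= 2.8774 m


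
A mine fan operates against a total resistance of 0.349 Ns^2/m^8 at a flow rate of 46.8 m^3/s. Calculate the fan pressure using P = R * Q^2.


Compute Q^2:
Q^2 = 46.8^2 = 2190.24
Compute pressure:
P = R * Q^2 = 0.349 * 2190.24
= 764.3938 Pa

764.3938 Pa


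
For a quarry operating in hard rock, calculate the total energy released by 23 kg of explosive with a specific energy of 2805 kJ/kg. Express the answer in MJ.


64.515 MJ

Energy = mass * specific_energy / 1000
= 23 * 2805 / 1000
= 64515 / 1000
= 64.515 MJ


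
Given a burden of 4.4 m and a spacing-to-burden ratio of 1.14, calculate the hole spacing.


Spacing = burden * ratio
= 4.4 * 1.14
= 5.016 m

5.016 m


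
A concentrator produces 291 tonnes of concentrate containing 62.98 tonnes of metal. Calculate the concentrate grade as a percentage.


Grade = (metal in concentrate / concentrate mass) * 100
= (62.98 / 291) * 100
= 0.2164261168 * 100
= 21.6426%

21.6426%


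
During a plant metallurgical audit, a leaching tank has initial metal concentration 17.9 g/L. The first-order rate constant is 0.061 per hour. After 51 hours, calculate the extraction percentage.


95.5444%

Compute the exponent:
-k * t = -0.061 * 51 = -3.111
Remaining concentration:
C = 17.9 * exp(-3.111)
= 17.9 * 0.04455637668
= 0.7975591425 g/L
Extracted = 17.9 - 0.7975591425 = 17.10244086 g/L
Extraction % = 17.10244086 / 17.9 * 100
= 95.5444%


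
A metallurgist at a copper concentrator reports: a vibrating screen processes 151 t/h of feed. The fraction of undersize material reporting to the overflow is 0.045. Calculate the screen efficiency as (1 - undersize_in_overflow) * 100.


Screen efficiency = (1 - fraction of undersize in overflow) * 100
= (1 - 0.045) * 100
= 0.955 * 100
= 95.5%

95.5%


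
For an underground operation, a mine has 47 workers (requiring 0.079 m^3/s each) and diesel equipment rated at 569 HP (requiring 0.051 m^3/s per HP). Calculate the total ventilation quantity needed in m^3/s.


32.732 m^3/s

Airflow for workers:
Q_people = 47 * 0.079 = 3.713 m^3/s
Airflow for diesel equipment:
Q_diesel = 569 * 0.051 = 29.019 m^3/s
Total ventilation:
Q_total = 3.713 + 29.019
= 32.732 m^3/s


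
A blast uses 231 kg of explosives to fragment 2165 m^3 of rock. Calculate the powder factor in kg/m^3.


Powder factor = explosive mass / rock volume
= 231 / 2165
= 0.1067 kg/m^3

0.1067 kg/m^3


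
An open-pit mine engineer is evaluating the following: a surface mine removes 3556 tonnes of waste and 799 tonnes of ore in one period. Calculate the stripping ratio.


Stripping ratio = waste tonnage / ore tonnage
= 3556 / 799
= 4.4506

4.4506


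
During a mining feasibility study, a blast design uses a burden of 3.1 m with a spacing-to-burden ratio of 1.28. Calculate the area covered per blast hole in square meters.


First, find the spacing:
Spacing = burden * ratio = 3.1 * 1.28
= 3.968 m
Then, calculate the area:
Area = burden * spacing = 3.1 * 3.968
= 12.3008 m^2

12.3008 m^2


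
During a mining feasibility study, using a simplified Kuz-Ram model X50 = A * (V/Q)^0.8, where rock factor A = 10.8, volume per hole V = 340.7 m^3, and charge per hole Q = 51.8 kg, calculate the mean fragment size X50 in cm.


Compute V/Q:
V/Q = 340.7 / 51.8 = 6.577220077
Raise to the power 0.8:
(V/Q)^0.8 = 6.577220077^0.8 = 4.512673359
Multiply by A:
X50 = 10.8 * 4.512673359
= 48.7369 cm

48.7369 cm


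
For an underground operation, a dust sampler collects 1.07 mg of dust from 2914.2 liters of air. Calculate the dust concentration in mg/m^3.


Convert liters to m^3: 1 m^3 = 1000 L
Concentration = mass / volume * 1000
= 1.07 / 2914.2 * 1000
= 0.0003671676618 * 1000
= 0.3672 mg/m^3

0.3672 mg/m^3


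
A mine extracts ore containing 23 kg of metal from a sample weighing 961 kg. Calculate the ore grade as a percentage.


2.3933%

Ore grade = (metal mass / ore mass) * 100
= (23 / 961) * 100
= 0.02393340271 * 100
= 2.3933%


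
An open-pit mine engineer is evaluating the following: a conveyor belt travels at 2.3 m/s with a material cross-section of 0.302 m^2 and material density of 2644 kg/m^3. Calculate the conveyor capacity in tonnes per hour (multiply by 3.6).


Volumetric flow = speed * area
= 2.3 * 0.302 = 0.6946 m^3/s
Mass flow = volumetric * density
= 0.6946 * 2644 = 1836.5224 kg/s
Convert to t/h: multiply by 3.6
Capacity = 1836.5224 * 3.6
= 6611.4806 t/h

6611.4806 t/h


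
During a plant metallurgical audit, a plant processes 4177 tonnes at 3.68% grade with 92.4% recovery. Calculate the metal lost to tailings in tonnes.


Total metal in feed:
= 4177 * 3.68 / 100 = 153.7136 tonnes
Metal recovered:
= 153.7136 * 92.4 / 100 = 142.0313664 tonnes
Metal lost to tailings:
= 153.7136 - 142.0313664
= 11.6822 tonnes

11.6822 tonnes


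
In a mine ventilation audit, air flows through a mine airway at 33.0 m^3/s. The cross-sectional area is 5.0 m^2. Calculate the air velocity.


Velocity = flow rate / cross-sectional area
= 33.0 / 5.0
= 6.6 m/s

6.6 m/s


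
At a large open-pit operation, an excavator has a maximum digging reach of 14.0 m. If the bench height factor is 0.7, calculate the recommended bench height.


9.8 m

Bench height = reach * factor
= 14.0 * 0.7
= 9.8 m


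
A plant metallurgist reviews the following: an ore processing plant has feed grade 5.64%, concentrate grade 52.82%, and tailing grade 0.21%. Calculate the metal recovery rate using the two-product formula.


96.6609%

Using the two-product formula:
R = 100 * c * (f - t) / (f * (c - t))
Numerator = 100 * 52.82 * (5.64 - 0.21)
= 100 * 52.82 * 5.43
= 28681.26
Denominator = 5.64 * (52.82 - 0.21)
= 5.64 * 52.61
= 296.7204
R = 28681.26 / 296.7204
= 96.6609%


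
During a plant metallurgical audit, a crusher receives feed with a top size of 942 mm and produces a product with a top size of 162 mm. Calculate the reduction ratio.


5.8148

Reduction ratio = feed size / product size
= 942 / 162
= 5.8148


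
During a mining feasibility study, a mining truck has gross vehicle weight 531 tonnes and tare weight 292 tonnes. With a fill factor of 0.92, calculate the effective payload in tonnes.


Maximum payload = gross - tare
= 531 - 292 = 239 tonnes
Effective payload = max payload * fill factor
= 239 * 0.92
= 219.88 tonnes

219.88 tonnes


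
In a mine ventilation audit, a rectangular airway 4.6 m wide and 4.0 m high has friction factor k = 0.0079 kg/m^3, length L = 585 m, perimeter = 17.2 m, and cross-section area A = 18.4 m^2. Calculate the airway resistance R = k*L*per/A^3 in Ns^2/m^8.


Compute the numerator:
k * L * per = 0.0079 * 585 * 17.2
= 79.4898
Compute the denominator:
A^3 = 18.4^3 = 6229.504
Resistance:
R = 79.4898 / 6229.504
= 0.0128 Ns^2/m^8

0.0128 Ns^2/m^8


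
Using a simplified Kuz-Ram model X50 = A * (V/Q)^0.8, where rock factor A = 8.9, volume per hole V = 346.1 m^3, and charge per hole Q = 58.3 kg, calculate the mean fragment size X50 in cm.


Compute V/Q:
V/Q = 346.1 / 58.3 = 5.936535163
Raise to the power 0.8:
(V/Q)^0.8 = 5.936535163^0.8 = 4.157444264
Multiply by A:
X50 = 8.9 * 4.157444264
= 37.0013 cm

37.0013 cm


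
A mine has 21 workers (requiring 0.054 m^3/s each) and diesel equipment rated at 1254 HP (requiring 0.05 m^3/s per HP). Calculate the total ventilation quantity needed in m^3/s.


63.834 m^3/s

Airflow for workers:
Q_people = 21 * 0.054 = 1.134 m^3/s
Airflow for diesel equipment:
Q_diesel = 1254 * 0.05 = 62.7 m^3/s
Total ventilation:
Q_total = 1.134 + 62.7
= 63.834 m^3/s


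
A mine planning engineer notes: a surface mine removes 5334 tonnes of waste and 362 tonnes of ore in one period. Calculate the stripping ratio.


Stripping ratio = waste tonnage / ore tonnage
= 5334 / 362
= 14.7348

14.7348


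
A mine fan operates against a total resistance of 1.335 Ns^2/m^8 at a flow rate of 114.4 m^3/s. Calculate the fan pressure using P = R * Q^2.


17471.6256 Pa

Compute Q^2:
Q^2 = 114.4^2 = 13087.36
Compute pressure:
P = R * Q^2 = 1.335 * 13087.36
= 17471.6256 Pa


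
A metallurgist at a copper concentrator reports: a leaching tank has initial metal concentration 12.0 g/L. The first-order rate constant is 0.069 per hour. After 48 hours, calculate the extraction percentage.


96.3557%

Compute the exponent:
-k * t = -0.069 * 48 = -3.312
Remaining concentration:
C = 12.0 * exp(-3.312)
= 12.0 * 0.03644321439
= 0.4373185727 g/L
Extracted = 12.0 - 0.4373185727 = 11.56268143 g/L
Extraction % = 11.56268143 / 12.0 * 100
= 96.3557%


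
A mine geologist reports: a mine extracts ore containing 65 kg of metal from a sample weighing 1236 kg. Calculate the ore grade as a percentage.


Ore grade = (metal mass / ore mass) * 100
= (65 / 1236) * 100
= 0.05258899676 * 100
= 5.2589%

5.2589%


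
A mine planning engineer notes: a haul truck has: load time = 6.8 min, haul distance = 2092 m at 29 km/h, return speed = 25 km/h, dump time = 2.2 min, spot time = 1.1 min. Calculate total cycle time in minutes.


Convert haul speed to m/min: 29 * 1000/60 = 483.3333333 m/min
Haul time = 2092 / 483.3333333 = 4.328275862 min
Convert return speed to m/min: 25 * 1000/60 = 416.6666667 m/min
Return time = 2092 / 416.6666667 = 5.0208 min
Total cycle time:
= 6.8 + 4.328275862 + 2.2 + 5.0208 + 1.1
= 19.4491 min

19.4491 min


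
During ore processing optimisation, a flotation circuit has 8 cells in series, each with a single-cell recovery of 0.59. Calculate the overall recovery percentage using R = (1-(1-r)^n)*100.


99.9202%

Complement of single-cell recovery:
1 - r = 1 - 0.59 = 0.41
Raise to power n:
(1 - r)^8 = 0.41^8 = 0.0007984925229
Overall recovery:
R = (1 - 0.0007984925229) * 100
= 99.9202%


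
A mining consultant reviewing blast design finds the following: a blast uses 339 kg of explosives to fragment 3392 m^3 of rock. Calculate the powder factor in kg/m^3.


0.0999 kg/m^3

Powder factor = explosive mass / rock volume
= 339 / 3392
= 0.0999 kg/m^3


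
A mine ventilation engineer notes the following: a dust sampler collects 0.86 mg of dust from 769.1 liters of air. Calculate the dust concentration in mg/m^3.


1.1182 mg/m^3

Convert liters to m^3: 1 m^3 = 1000 L
Concentration = mass / volume * 1000
= 0.86 / 769.1 * 1000
= 0.001118190092 * 1000
= 1.1182 mg/m^3


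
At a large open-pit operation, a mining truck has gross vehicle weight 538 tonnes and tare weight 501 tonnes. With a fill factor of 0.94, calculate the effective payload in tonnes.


34.78 tonnes

Maximum payload = gross - tare
= 538 - 501 = 37 tonnes
Effective payload = max payload * fill factor
= 37 * 0.94
= 34.78 tonnes


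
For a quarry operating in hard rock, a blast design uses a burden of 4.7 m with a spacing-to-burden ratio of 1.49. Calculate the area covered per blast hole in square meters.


First, find the spacing:
Spacing = burden * ratio = 4.7 * 1.49
= 7.003 m
Then, calculate the area:
Area = burden * spacing = 4.7 * 7.003
= 32.9141 m^2

32.9141 m^2


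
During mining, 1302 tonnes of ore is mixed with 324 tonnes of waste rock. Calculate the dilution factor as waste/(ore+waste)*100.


Total material = ore + waste
= 1302 + 324 = 1626 tonnes
Dilution = waste / total * 100
= 324 / 1626 * 100
= 0.1992619926 * 100
= 19.9262%

19.9262%


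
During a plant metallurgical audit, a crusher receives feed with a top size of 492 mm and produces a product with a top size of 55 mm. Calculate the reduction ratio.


8.9455

Reduction ratio = feed size / product size
= 492 / 55
= 8.9455


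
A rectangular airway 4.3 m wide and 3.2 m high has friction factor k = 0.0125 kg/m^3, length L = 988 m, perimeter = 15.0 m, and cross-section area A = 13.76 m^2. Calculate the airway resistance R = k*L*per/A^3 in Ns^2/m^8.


Compute the numerator:
k * L * per = 0.0125 * 988 * 15.0
= 185.25
Compute the denominator:
A^3 = 13.76^3 = 2605.285376
Resistance:
R = 185.25 / 2605.285376
= 0.0711 Ns^2/m^8

0.0711 Ns^2/m^8


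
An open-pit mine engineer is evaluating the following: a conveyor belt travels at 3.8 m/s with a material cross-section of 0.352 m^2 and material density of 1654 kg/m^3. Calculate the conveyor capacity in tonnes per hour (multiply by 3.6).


Volumetric flow = speed * area
= 3.8 * 0.352 = 1.3376 m^3/s
Mass flow = volumetric * density
= 1.3376 * 1654 = 2212.3904 kg/s
Convert to t/h: multiply by 3.6
Capacity = 2212.3904 * 3.6
= 7964.6054 t/h

7964.6054 t/h


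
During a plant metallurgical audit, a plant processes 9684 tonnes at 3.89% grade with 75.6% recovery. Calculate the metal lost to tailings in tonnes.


91.9167 tonnes

Total metal in feed:
= 9684 * 3.89 / 100 = 376.7076 tonnes
Metal recovered:
= 376.7076 * 75.6 / 100 = 284.7909456 tonnes
Metal lost to tailings:
= 376.7076 - 284.7909456
= 91.9167 tonnes


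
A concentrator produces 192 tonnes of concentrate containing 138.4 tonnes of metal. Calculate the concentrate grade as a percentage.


Grade = (metal in concentrate / concentrate mass) * 100
= (138.4 / 192) * 100
= 0.7208333333 * 100
= 72.0833%

72.0833%


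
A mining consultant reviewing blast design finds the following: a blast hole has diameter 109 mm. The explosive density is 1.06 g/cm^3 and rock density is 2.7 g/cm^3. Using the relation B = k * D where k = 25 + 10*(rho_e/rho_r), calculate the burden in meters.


3.1529 m

First, compute k:
rho_e / rho_r = 1.06 / 2.7 = 0.3925925926
k = 25 + 10 * 0.3925925926 = 28.92592593
Then, compute burden:
B = k * D / 1000 = 28.92592593 * 109 / 1000
= 3152.925926 / 1000
= 3.1529 m


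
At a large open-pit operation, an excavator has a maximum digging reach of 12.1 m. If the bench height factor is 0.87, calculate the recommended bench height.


Bench height = reach * factor
= 12.1 * 0.87
= 10.527 m

10.527 m


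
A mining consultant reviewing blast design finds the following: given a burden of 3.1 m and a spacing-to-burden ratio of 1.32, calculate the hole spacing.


4.092 m

Spacing = burden * ratio
= 3.1 * 1.32
= 4.092 m


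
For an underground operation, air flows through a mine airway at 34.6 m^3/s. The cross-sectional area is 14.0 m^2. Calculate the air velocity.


2.4714 m/s

Velocity = flow rate / cross-sectional area
= 34.6 / 14.0
= 2.4714 m/s


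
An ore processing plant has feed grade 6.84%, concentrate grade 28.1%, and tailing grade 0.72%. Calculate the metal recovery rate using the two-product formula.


91.8265%

Using the two-product formula:
R = 100 * c * (f - t) / (f * (c - t))
Numerator = 100 * 28.1 * (6.84 - 0.72)
= 100 * 28.1 * 6.12
= 17197.2
Denominator = 6.84 * (28.1 - 0.72)
= 6.84 * 27.38
= 187.2792
R = 17197.2 / 187.2792
= 91.8265%
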